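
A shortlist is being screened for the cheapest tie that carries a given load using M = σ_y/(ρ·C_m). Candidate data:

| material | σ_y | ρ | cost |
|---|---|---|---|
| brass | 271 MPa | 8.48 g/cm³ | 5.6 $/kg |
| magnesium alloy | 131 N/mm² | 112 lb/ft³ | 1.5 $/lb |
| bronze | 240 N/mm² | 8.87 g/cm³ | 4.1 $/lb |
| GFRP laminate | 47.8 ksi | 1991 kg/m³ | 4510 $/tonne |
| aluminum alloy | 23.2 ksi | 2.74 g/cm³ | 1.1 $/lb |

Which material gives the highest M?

Putting every candidate on a common basis:
  brass: σ_y = 271.0 MPa, ρ = 8480 kg/m³, cost = 5.600 $/kg
  magnesium alloy: σ_y = 131.0 MPa, ρ = 1794 kg/m³, cost = 3.307 $/kg
  bronze: σ_y = 240.0 MPa, ρ = 8870 kg/m³, cost = 9.039 $/kg
  GFRP laminate: σ_y = 329.6 MPa, ρ = 1991 kg/m³, cost = 4.510 $/kg
  aluminum alloy: σ_y = 160.0 MPa, ρ = 2740 kg/m³, cost = 2.425 $/kg
  GFRP laminate: M = 36.7 kN·m per $
  aluminum alloy: M = 24.1 kN·m per $
  magnesium alloy: M = 22.1 kN·m per $
  brass: M = 5.71 kN·m per $
  bronze: M = 2.99 kN·m per $
GFRP laminate has the largest M.

GFRP laminate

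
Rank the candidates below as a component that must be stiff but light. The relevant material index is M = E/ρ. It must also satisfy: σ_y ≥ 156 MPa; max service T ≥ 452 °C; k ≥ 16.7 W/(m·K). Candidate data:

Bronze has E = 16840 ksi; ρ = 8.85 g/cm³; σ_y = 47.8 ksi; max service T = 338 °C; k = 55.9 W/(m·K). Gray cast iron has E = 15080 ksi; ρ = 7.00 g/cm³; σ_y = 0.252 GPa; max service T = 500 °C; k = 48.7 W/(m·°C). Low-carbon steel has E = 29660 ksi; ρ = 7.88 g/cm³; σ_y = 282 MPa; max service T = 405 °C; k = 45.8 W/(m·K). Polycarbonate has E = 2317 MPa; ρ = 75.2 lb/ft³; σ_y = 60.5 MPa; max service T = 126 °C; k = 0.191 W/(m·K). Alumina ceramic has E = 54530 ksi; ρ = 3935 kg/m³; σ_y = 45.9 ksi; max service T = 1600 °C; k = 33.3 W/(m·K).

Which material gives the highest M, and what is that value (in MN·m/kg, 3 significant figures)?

Screen on constraints: σ_y ≥ 156 MPa; max service T ≥ 452 °C; k ≥ 16.7 W/(m·K). Survivors: gray cast iron, alumina ceramic.
Convert each candidate to consistent units, then evaluate M:
  gray cast iron: E = 104.0 GPa, ρ = 7000 kg/m³
  alumina ceramic: E = 376.0 GPa, ρ = 3935 kg/m³
  alumina ceramic: M = 95.5 MN·m/kg
  gray cast iron: M = 14.9 MN·m/kg
Highest index: alumina ceramic.

alumina ceramic, M = 95.5 MN·m/kg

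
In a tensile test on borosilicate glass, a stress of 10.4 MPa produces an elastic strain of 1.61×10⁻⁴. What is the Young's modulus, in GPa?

E = σ/ε = 10.4 MPa / 1.61×10⁻⁴ = 64600 MPa = 64.6 GPa.

64.6 GPa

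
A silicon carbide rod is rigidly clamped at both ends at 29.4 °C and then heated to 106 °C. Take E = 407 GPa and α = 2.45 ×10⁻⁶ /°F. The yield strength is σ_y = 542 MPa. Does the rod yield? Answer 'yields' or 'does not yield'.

does not yield

α = 2.45×10⁻⁶/°F × 9/5 = 4.41×10⁻⁶/K.
ΔT = 76.60 K. Constrained thermal stress σ = E·α·ΔT = 407.0×10³ MPa × 4.41×10⁻⁶ × 76.60 = 137 MPa (compressive).
Compare to σ_y = 542 MPa: σ < σ_y, so it does not yield.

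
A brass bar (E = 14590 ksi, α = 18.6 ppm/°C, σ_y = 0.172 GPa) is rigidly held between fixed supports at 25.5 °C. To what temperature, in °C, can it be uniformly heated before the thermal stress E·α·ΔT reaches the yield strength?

117 °C

E = 14590 ksi = 100.6 GPa.
σ_y = 0.172 GPa = 172.0 MPa.
E·α·ΔT = 172.0 MPa ⇒ ΔT = 172.0 / (100.6×10³ × 18.6×10⁻⁶) = 91.93 K.
T = 25.5 + 91.93 = 117.4 °C.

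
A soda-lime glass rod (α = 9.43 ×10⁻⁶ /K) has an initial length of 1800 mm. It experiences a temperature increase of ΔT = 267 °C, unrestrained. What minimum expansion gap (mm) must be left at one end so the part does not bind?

4.53 mm

ΔL = α·L₀·ΔT = 9.43×10⁻⁶ × 1800 mm × 267.0 K = 4.53 mm.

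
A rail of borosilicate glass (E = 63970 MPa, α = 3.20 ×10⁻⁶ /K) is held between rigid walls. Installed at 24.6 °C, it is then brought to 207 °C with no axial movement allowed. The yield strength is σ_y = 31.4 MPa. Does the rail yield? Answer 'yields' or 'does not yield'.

yields

E = 63970 MPa = 63.97 GPa.
ΔT = 182.4 K. Constrained thermal stress σ = E·α·ΔT = 63.97×10³ MPa × 3.20×10⁻⁶ × 182.4 = 37.3 MPa (compressive).
Compare to σ_y = 31.4 MPa: σ ≥ σ_y, so it yields.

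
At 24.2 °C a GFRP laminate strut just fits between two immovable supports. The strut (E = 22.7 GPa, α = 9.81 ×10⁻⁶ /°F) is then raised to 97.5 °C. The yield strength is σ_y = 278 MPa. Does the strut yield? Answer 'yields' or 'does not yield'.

does not yield

α = 9.81×10⁻⁶/°F × 9/5 = 17.7×10⁻⁶/K.
ΔT = 73.30 K. Constrained thermal stress σ = E·α·ΔT = 22.70×10³ MPa × 17.7×10⁻⁶ × 73.30 = 29.4 MPa (compressive).
Compare to σ_y = 278 MPa: σ < σ_y, so it does not yield.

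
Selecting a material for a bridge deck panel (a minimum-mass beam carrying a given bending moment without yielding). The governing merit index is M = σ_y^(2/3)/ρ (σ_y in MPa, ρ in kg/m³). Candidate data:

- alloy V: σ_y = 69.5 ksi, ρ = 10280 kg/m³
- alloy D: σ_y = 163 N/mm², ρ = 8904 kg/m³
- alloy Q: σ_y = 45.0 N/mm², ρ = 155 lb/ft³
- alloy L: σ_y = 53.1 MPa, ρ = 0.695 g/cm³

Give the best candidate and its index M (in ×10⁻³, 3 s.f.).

Normalizing units and computing the index:
  alloy V: σ_y = 479.2 MPa, ρ = 10280 kg/m³
  alloy D: σ_y = 163.0 MPa, ρ = 8904 kg/m³
  alloy Q: σ_y = 45.00 MPa, ρ = 2483 kg/m³
  alloy L: σ_y = 53.10 MPa, ρ = 695.0 kg/m³
  alloy L: M = 20.3×10⁻³
  alloy V: M = 5.96×10⁻³
  alloy Q: M = 5.10×10⁻³
  alloy D: M = 3.35×10⁻³
Alloy L ranks first.

alloy L, M = 20.3×10⁻³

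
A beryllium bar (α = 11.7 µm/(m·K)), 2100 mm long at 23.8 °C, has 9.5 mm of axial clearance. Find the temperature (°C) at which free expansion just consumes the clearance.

410 °C

α·L₀·ΔT = 9.5 mm ⇒ ΔT = 9.5 / (11.7×10⁻⁶ × 2100.0) = 386.7 K.
T = 23.8 + 386.7 = 410.5 °C.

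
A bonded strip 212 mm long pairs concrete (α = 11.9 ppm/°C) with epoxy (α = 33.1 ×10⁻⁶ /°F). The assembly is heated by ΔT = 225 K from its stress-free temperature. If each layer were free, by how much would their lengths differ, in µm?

epoxy: α = 33.1×10⁻⁶/°F × 9/5 = 59.6×10⁻⁶/K.
Δα = |11.9 − 59.6|×10⁻⁶/K = 47.7×10⁻⁶/K.
ΔL_mismatch = Δα·L·ΔT = 47.7×10⁻⁶ × 212.0 mm × 225.0 K = 2270 µm.

2270 µm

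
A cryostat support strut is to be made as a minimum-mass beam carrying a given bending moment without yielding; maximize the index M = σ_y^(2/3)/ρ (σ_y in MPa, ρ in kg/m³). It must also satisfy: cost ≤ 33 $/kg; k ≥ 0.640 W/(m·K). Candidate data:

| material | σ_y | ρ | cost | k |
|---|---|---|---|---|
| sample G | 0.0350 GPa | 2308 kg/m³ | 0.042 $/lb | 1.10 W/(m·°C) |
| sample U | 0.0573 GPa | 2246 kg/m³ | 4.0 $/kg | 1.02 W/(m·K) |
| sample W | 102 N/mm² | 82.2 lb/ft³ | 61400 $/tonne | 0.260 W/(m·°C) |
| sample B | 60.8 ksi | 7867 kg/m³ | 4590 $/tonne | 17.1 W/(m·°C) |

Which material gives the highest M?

Screen on constraints: cost ≤ 33 $/kg; k ≥ 0.640 W/(m·K). Survivors: sample G, sample U, sample B.
Putting every candidate on a common basis:
  sample G: σ_y = 35.00 MPa, ρ = 2308 kg/m³
  sample U: σ_y = 57.30 MPa, ρ = 2246 kg/m³
  sample B: σ_y = 419.2 MPa, ρ = 7867 kg/m³
  sample B: M = 7.12×10⁻³
  sample U: M = 6.62×10⁻³
  sample G: M = 4.64×10⁻³
The maximum is for sample B.

sample B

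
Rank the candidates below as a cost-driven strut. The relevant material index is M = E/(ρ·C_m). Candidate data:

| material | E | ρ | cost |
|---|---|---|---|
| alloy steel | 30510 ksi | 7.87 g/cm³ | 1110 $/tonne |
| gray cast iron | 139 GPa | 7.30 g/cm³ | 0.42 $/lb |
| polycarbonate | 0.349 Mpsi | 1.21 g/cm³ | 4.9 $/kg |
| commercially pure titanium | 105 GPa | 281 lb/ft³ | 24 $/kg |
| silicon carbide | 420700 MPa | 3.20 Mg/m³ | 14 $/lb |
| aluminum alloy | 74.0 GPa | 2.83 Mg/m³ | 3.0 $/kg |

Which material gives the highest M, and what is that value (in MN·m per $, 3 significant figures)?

alloy steel, M = 24.1 MN·m per $

Putting every candidate on a common basis:
  alloy steel: E = 210.4 GPa, ρ = 7870 kg/m³, cost = 1.110 $/kg
  gray cast iron: E = 139.0 GPa, ρ = 7300 kg/m³, cost = 0.9259 $/kg
  polycarbonate: E = 2.406 GPa, ρ = 1210 kg/m³, cost = 4.900 $/kg
  commercially pure titanium: E = 105.0 GPa, ρ = 4501 kg/m³, cost = 24.00 $/kg
  silicon carbide: E = 420.7 GPa, ρ = 3200 kg/m³, cost = 30.86 $/kg
  aluminum alloy: E = 74.00 GPa, ρ = 2830 kg/m³, cost = 3.000 $/kg
  alloy steel: M = 24.1 MN·m per $
  gray cast iron: M = 20.6 MN·m per $
  aluminum alloy: M = 8.72 MN·m per $
  silicon carbide: M = 4.26 MN·m per $
  commercially pure titanium: M = 0.972 MN·m per $
  polycarbonate: M = 0.406 MN·m per $
The maximum is for alloy steel.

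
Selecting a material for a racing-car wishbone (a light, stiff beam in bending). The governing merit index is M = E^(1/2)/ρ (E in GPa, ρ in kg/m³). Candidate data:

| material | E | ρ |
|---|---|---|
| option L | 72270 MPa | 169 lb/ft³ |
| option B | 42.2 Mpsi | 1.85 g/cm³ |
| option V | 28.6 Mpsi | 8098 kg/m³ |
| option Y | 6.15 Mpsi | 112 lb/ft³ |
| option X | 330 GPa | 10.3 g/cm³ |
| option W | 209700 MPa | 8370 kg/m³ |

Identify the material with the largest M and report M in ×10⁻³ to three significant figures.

option B, M = 9.22×10⁻³

After converting to SI:
  option L: E = 72.27 GPa, ρ = 2707 kg/m³
  option B: E = 291.0 GPa, ρ = 1850 kg/m³
  option V: E = 197.2 GPa, ρ = 8098 kg/m³
  option Y: E = 42.40 GPa, ρ = 1794 kg/m³
  option X: E = 330.0 GPa, ρ = 10300 kg/m³
  option W: E = 209.7 GPa, ρ = 8370 kg/m³
  option B: M = 9.22×10⁻³
  option Y: M = 3.63×10⁻³
  option L: M = 3.14×10⁻³
  option X: M = 1.76×10⁻³
  option V: M = 1.73×10⁻³
  option W: M = 1.73×10⁻³
Highest index: option B.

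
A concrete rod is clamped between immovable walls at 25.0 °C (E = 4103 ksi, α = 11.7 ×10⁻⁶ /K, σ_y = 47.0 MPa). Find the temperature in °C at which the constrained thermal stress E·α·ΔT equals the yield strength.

167 °C

E = 4103 ksi = 28.29 GPa.
E·α·ΔT = 47.00 MPa ⇒ ΔT = 47.00 / (28.29×10³ × 11.7×10⁻⁶) = 142.0 K.
T = 25.0 + 142.0 = 167.0 °C.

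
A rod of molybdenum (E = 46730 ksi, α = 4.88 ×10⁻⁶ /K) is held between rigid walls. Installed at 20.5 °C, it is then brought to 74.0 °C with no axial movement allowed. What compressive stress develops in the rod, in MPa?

84.1 MPa

E = 46730 ksi = 322.2 GPa.
ΔT = 53.50 K. Constrained thermal stress σ = E·α·ΔT = 322.2×10³ MPa × 4.88×10⁻⁶ × 53.50 = 84.1 MPa (compressive).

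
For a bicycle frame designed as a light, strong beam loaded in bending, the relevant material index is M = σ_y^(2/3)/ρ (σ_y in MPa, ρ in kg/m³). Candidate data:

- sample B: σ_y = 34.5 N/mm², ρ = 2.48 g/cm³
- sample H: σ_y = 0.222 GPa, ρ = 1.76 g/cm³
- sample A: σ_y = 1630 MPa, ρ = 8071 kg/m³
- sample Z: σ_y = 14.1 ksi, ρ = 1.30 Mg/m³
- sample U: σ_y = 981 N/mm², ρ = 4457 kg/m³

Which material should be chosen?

sample U

In SI units:
  sample B: σ_y = 34.50 MPa, ρ = 2480 kg/m³
  sample H: σ_y = 222.0 MPa, ρ = 1760 kg/m³
  sample A: σ_y = 1630 MPa, ρ = 8071 kg/m³
  sample Z: σ_y = 97.22 MPa, ρ = 1300 kg/m³
  sample U: σ_y = 981.0 MPa, ρ = 4457 kg/m³
  sample U: M = 22.2×10⁻³
  sample H: M = 20.8×10⁻³
  sample A: M = 17.2×10⁻³
  sample Z: M = 16.3×10⁻³
  sample B: M = 4.27×10⁻³
Highest index: sample U.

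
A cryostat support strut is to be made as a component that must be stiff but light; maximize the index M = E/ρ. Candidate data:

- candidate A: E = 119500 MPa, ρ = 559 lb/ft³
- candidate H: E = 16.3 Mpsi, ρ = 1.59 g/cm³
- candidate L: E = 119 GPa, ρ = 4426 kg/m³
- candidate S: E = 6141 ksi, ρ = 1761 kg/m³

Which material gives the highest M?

candidate H

In SI units:
  candidate A: E = 119.5 GPa, ρ = 8954 kg/m³
  candidate H: E = 112.4 GPa, ρ = 1590 kg/m³
  candidate L: E = 119.0 GPa, ρ = 4426 kg/m³
  candidate S: E = 42.34 GPa, ρ = 1761 kg/m³
  candidate H: M = 70.7 MN·m/kg
  candidate L: M = 26.9 MN·m/kg
  candidate S: M = 24.0 MN·m/kg
  candidate A: M = 13.3 MN·m/kg
The maximum is for candidate H.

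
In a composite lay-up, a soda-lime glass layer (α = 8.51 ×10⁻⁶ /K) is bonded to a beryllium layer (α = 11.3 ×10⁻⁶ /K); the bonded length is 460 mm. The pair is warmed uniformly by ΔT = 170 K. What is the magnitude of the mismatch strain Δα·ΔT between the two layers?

Δα = |8.51 − 11.3|×10⁻⁶/K = 2.79×10⁻⁶/K.
Mismatch strain = Δα·ΔT = 2.79×10⁻⁶ × 170.0 = 4.74×10⁻⁴.

4.74×10⁻⁴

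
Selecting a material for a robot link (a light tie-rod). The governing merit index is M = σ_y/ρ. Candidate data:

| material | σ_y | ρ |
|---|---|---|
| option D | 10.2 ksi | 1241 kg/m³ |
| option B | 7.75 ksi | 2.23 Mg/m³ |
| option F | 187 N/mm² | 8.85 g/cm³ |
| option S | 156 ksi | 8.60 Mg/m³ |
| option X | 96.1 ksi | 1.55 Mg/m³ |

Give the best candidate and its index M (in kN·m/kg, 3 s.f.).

Putting every candidate on a common basis:
  option D: σ_y = 70.33 MPa, ρ = 1241 kg/m³
  option B: σ_y = 53.43 MPa, ρ = 2230 kg/m³
  option F: σ_y = 187.0 MPa, ρ = 8850 kg/m³
  option S: σ_y = 1076 MPa, ρ = 8600 kg/m³
  option X: σ_y = 662.6 MPa, ρ = 1550 kg/m³
  option X: M = 427 kN·m/kg
  option S: M = 125 kN·m/kg
  option D: M = 56.7 kN·m/kg
  option B: M = 24.0 kN·m/kg
  option F: M = 21.1 kN·m/kg
The maximum is for option X.

option X, M = 427 kN·m/kg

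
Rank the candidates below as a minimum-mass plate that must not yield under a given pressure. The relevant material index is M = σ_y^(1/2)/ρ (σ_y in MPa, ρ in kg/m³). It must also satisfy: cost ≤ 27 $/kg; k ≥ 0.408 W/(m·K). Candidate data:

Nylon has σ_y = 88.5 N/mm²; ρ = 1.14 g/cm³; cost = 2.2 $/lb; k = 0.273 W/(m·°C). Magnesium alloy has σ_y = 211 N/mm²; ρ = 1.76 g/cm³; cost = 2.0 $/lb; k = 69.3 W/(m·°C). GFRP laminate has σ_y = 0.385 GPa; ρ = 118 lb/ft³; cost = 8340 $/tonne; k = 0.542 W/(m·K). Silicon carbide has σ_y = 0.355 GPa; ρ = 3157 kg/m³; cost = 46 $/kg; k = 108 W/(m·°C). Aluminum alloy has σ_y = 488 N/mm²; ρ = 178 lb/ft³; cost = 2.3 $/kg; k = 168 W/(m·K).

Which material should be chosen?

GFRP laminate

Screen on constraints: cost ≤ 27 $/kg; k ≥ 0.408 W/(m·K). Survivors: magnesium alloy, GFRP laminate, aluminum alloy.
In SI units:
  magnesium alloy: σ_y = 211.0 MPa, ρ = 1760 kg/m³
  GFRP laminate: σ_y = 385.0 MPa, ρ = 1890 kg/m³
  aluminum alloy: σ_y = 488.0 MPa, ρ = 2851 kg/m³
  GFRP laminate: M = 10.4×10⁻³
  magnesium alloy: M = 8.25×10⁻³
  aluminum alloy: M = 7.75×10⁻³
GFRP laminate has the largest M.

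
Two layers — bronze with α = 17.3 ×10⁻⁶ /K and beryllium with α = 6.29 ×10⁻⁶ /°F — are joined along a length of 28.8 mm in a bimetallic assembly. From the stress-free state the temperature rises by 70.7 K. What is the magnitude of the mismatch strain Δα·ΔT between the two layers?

beryllium: α = 6.29×10⁻⁶/°F × 9/5 = 11.3×10⁻⁶/K.
Δα = |17.3 − 11.3|×10⁻⁶/K = 5.98×10⁻⁶/K.
Mismatch strain = Δα·ΔT = 5.98×10⁻⁶ × 70.7 = 4.23×10⁻⁴.

4.23×10⁻⁴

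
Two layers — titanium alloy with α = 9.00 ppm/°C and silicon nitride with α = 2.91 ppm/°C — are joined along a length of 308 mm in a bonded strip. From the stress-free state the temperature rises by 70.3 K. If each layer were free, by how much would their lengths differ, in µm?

Δα = |9.00 − 2.91|×10⁻⁶/K = 6.09×10⁻⁶/K.
ΔL_mismatch = Δα·L·ΔT = 6.09×10⁻⁶ × 308.0 mm × 70.3 K = 132 µm.

132 µm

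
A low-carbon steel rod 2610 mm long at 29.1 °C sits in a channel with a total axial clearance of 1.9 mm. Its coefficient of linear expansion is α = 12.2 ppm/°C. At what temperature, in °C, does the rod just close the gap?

α·L₀·ΔT = 1.9 mm ⇒ ΔT = 1.9 / (12.2×10⁻⁶ × 2610.0) = 59.67 K.
T = 29.1 + 59.67 = 88.77 °C.

88.8 °C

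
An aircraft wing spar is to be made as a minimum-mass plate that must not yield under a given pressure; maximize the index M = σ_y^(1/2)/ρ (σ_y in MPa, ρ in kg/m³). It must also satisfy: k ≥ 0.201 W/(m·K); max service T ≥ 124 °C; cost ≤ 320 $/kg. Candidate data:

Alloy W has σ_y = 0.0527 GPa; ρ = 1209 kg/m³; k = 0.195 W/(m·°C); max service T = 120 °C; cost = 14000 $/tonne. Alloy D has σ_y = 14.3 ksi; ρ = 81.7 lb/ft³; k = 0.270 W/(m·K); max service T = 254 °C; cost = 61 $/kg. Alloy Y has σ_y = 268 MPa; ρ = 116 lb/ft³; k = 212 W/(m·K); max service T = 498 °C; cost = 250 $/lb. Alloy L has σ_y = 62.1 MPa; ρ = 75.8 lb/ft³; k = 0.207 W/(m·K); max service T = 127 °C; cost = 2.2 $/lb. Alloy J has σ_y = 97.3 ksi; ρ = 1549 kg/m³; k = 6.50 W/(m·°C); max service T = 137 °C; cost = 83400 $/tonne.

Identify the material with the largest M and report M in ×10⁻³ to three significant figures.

Screen on constraints: k ≥ 0.201 W/(m·K); max service T ≥ 124 °C; cost ≤ 320 $/kg. Survivors: alloy D, alloy L, alloy J.
Normalizing units and computing the index:
  alloy D: σ_y = 98.60 MPa, ρ = 1309 kg/m³
  alloy L: σ_y = 62.10 MPa, ρ = 1214 kg/m³
  alloy J: σ_y = 670.9 MPa, ρ = 1549 kg/m³
  alloy J: M = 16.7×10⁻³
  alloy D: M = 7.59×10⁻³
  alloy L: M = 6.49×10⁻³
Alloy J ranks first.

alloy J, M = 16.7×10⁻³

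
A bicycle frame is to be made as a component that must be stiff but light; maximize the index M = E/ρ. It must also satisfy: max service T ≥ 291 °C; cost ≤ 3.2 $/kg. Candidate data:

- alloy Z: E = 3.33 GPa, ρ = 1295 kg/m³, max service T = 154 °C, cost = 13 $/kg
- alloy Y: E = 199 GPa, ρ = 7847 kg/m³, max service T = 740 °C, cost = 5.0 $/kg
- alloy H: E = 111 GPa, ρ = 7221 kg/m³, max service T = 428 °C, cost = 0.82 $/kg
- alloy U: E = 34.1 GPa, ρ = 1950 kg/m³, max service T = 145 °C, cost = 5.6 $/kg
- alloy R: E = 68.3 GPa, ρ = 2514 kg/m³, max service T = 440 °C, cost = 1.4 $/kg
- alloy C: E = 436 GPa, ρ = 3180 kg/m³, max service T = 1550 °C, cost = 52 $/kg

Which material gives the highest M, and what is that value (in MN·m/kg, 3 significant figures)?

alloy R, M = 27.2 MN·m/kg

Screen on constraints: max service T ≥ 291 °C; cost ≤ 3.2 $/kg. Survivors: alloy H, alloy R.
Per-candidate index values:
  alloy R: M = 27.2 MN·m/kg
  alloy H: M = 15.4 MN·m/kg
Alloy R ranks first.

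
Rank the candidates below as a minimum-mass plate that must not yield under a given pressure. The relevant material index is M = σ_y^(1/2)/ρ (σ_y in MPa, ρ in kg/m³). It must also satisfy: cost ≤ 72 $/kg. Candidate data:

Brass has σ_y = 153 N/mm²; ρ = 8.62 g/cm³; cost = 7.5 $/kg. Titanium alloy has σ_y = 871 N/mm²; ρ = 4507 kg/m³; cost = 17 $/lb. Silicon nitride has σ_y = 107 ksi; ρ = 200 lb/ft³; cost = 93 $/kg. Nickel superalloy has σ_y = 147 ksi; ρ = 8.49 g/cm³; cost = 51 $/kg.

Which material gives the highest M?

titanium alloy

Screen on constraints: cost ≤ 72 $/kg. Survivors: brass, titanium alloy, nickel superalloy.
Convert each candidate to consistent units, then evaluate M:
  brass: σ_y = 153.0 MPa, ρ = 8620 kg/m³
  titanium alloy: σ_y = 871.0 MPa, ρ = 4507 kg/m³
  nickel superalloy: σ_y = 1014 MPa, ρ = 8490 kg/m³
  titanium alloy: M = 6.55×10⁻³
  nickel superalloy: M = 3.75×10⁻³
  brass: M = 1.43×10⁻³
Titanium alloy ranks first.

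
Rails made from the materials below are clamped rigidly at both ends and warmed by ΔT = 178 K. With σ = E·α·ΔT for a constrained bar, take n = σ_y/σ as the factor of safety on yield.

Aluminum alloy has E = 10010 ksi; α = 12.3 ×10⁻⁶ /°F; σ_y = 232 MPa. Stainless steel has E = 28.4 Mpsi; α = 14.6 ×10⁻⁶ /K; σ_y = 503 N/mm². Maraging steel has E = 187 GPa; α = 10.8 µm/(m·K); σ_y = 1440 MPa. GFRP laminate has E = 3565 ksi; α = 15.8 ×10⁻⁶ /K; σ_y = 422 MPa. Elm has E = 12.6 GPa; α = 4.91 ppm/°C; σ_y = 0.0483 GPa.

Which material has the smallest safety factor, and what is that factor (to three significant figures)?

Per material, after unit conversion:
  aluminum alloy: E = 69.02, α = 22.1, σ_y = 232.0 → σ = 272 MPa, n = 0.853
  stainless steel: E = 195.8, α = 14.6, σ_y = 503.0 → σ = 509 MPa, n = 0.988
  maraging steel: E = 187.0, α = 10.8, σ_y = 1440 → σ = 359 MPa, n = 4.01
  GFRP laminate: E = 24.58, α = 15.8, σ_y = 422.0 → σ = 69.1 MPa, n = 6.10
  elm: E = 12.60, α = 4.91, σ_y = 48.30 → σ = 11.0 MPa, n = 4.39
The minimum is aluminum alloy at n = 0.853.

aluminum alloy, n = 0.853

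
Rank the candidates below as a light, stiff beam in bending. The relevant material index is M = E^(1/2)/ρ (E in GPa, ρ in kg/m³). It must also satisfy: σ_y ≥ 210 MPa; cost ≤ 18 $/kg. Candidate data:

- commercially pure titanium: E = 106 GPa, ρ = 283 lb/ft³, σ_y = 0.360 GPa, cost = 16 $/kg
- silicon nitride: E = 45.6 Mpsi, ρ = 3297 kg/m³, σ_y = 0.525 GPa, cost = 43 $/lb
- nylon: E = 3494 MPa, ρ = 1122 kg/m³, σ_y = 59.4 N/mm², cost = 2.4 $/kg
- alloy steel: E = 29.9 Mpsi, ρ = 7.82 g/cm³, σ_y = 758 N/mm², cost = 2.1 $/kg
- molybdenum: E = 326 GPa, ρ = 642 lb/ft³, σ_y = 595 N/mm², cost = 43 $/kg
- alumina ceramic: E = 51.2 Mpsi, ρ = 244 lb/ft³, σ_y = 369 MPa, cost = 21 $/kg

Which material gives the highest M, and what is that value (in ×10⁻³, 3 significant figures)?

commercially pure titanium, M = 2.27×10⁻³

Screen on constraints: σ_y ≥ 210 MPa; cost ≤ 18 $/kg. Survivors: commercially pure titanium, alloy steel.
After converting to SI:
  commercially pure titanium: E = 106.0 GPa, ρ = 4533 kg/m³
  alloy steel: E = 206.2 GPa, ρ = 7820 kg/m³
  commercially pure titanium: M = 2.27×10⁻³
  alloy steel: M = 1.84×10⁻³
The maximum is for commercially pure titanium.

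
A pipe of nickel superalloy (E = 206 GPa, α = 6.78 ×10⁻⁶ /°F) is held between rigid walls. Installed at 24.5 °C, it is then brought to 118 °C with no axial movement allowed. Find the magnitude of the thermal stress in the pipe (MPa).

235 MPa

α = 6.78×10⁻⁶/°F × 9/5 = 12.2×10⁻⁶/K.
ΔT = 93.50 K. Constrained thermal stress σ = E·α·ΔT = 206.0×10³ MPa × 12.2×10⁻⁶ × 93.50 = 235 MPa (compressive).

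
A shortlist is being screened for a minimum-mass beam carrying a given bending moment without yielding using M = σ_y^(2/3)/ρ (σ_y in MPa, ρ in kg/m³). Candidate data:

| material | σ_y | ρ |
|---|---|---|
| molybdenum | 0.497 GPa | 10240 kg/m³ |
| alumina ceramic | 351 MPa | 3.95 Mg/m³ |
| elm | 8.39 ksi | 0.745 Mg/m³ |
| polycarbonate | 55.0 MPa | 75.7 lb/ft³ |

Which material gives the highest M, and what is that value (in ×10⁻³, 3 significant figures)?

elm, M = 20.1×10⁻³

Putting every candidate on a common basis:
  molybdenum: σ_y = 497.0 MPa, ρ = 10240 kg/m³
  alumina ceramic: σ_y = 351.0 MPa, ρ = 3950 kg/m³
  elm: σ_y = 57.85 MPa, ρ = 745.0 kg/m³
  polycarbonate: σ_y = 55.00 MPa, ρ = 1213 kg/m³
  elm: M = 20.1×10⁻³
  alumina ceramic: M = 12.6×10⁻³
  polycarbonate: M = 11.9×10⁻³
  molybdenum: M = 6.13×10⁻³
The maximum is for elm.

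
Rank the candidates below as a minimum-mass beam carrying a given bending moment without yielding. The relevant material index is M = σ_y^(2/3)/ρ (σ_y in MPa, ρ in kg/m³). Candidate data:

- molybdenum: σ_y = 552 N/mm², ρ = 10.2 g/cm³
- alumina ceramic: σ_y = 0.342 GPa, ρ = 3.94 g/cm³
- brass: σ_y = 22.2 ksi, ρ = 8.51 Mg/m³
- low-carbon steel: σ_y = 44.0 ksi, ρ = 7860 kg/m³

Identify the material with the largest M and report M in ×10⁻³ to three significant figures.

Normalizing units and computing the index:
  molybdenum: σ_y = 552.0 MPa, ρ = 10200 kg/m³
  alumina ceramic: σ_y = 342.0 MPa, ρ = 3940 kg/m³
  brass: σ_y = 153.1 MPa, ρ = 8510 kg/m³
  low-carbon steel: σ_y = 303.4 MPa, ρ = 7860 kg/m³
  alumina ceramic: M = 12.4×10⁻³
  molybdenum: M = 6.60×10⁻³
  low-carbon steel: M = 5.74×10⁻³
  brass: M = 3.36×10⁻³
Alumina ceramic has the largest M.

alumina ceramic, M = 12.4×10⁻³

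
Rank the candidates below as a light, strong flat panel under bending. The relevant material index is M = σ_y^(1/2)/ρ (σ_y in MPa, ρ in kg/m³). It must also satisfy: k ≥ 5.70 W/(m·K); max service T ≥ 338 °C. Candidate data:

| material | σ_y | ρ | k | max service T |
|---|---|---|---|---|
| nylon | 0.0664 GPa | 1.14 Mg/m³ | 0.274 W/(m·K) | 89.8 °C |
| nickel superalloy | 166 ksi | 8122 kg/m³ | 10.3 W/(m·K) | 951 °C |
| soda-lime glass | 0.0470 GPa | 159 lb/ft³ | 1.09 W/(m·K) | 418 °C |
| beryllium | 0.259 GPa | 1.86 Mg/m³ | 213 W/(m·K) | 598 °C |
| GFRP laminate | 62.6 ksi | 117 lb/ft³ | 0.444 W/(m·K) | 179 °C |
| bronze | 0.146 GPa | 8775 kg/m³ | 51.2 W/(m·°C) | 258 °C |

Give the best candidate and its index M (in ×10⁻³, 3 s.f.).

beryllium, M = 8.65×10⁻³

Screen on constraints: k ≥ 5.70 W/(m·K); max service T ≥ 338 °C. Survivors: nickel superalloy, beryllium.
Convert each candidate to consistent units, then evaluate M:
  nickel superalloy: σ_y = 1145 MPa, ρ = 8122 kg/m³
  beryllium: σ_y = 259.0 MPa, ρ = 1860 kg/m³
  beryllium: M = 8.65×10⁻³
  nickel superalloy: M = 4.17×10⁻³
Highest index: beryllium.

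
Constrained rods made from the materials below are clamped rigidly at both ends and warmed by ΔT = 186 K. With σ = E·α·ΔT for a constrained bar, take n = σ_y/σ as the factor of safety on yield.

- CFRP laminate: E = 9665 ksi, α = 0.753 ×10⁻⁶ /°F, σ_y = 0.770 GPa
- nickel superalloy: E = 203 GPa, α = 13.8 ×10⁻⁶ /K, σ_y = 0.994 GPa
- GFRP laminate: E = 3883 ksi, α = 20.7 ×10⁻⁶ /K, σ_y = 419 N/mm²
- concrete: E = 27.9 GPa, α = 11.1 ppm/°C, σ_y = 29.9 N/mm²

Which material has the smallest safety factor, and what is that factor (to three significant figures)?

concrete, n = 0.519

Per material, after unit conversion:
  CFRP laminate: E = 66.64, α = 1.36, σ_y = 770.0 → σ = 16.8 MPa, n = 45.8
  nickel superalloy: E = 203.0, α = 13.8, σ_y = 994.0 → σ = 521 MPa, n = 1.91
  GFRP laminate: E = 26.77, α = 20.7, σ_y = 419.0 → σ = 103 MPa, n = 4.06
  concrete: E = 27.90, α = 11.1, σ_y = 29.90 → σ = 57.6 MPa, n = 0.519
Smallest n: concrete with n = 0.519.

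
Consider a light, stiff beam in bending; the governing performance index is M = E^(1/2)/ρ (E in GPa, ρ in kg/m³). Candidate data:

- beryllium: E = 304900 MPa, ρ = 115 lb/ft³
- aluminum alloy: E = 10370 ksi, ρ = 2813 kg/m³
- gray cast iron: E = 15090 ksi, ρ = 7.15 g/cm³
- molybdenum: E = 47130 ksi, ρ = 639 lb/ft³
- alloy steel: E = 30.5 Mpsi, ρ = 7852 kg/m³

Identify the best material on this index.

beryllium

After converting to SI:
  beryllium: E = 304.9 GPa, ρ = 1842 kg/m³
  aluminum alloy: E = 71.50 GPa, ρ = 2813 kg/m³
  gray cast iron: E = 104.0 GPa, ρ = 7150 kg/m³
  molybdenum: E = 324.9 GPa, ρ = 10240 kg/m³
  alloy steel: E = 210.3 GPa, ρ = 7852 kg/m³
  beryllium: M = 9.48×10⁻³
  aluminum alloy: M = 3.01×10⁻³
  alloy steel: M = 1.85×10⁻³
  molybdenum: M = 1.76×10⁻³
  gray cast iron: M = 1.43×10⁻³
Highest index: beryllium.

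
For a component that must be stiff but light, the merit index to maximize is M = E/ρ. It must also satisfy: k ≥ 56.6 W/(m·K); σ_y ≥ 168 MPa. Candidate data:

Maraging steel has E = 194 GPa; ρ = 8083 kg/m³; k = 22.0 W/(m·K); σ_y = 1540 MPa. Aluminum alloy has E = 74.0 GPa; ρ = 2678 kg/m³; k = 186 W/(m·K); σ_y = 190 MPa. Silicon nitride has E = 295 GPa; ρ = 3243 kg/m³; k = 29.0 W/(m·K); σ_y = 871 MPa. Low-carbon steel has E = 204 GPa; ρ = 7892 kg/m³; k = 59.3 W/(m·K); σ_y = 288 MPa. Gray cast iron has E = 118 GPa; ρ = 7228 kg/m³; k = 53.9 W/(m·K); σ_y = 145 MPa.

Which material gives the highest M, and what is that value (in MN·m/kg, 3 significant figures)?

aluminum alloy, M = 27.6 MN·m/kg

Screen on constraints: k ≥ 56.6 W/(m·K); σ_y ≥ 168 MPa. Survivors: aluminum alloy, low-carbon steel.
Per-candidate index values:
  aluminum alloy: M = 27.6 MN·m/kg
  low-carbon steel: M = 25.8 MN·m/kg
Aluminum alloy ranks first.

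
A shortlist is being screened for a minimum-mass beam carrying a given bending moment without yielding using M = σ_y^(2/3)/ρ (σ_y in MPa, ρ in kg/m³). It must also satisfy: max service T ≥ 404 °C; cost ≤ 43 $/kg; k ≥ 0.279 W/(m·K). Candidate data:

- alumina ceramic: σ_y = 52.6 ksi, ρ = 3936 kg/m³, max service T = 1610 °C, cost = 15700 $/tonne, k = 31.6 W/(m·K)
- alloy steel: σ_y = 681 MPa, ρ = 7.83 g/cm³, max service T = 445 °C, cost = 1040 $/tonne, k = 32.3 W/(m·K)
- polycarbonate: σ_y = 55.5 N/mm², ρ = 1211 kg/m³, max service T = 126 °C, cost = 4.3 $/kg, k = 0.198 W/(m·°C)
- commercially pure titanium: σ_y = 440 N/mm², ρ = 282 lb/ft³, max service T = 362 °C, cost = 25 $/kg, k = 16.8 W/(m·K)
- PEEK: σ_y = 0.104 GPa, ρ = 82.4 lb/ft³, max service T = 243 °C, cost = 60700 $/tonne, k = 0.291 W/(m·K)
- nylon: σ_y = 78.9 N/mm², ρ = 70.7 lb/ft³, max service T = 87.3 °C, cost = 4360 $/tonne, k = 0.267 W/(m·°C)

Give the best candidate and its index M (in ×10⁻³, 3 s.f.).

Screen on constraints: max service T ≥ 404 °C; cost ≤ 43 $/kg; k ≥ 0.279 W/(m·K). Survivors: alumina ceramic, alloy steel.
Putting every candidate on a common basis:
  alumina ceramic: σ_y = 362.7 MPa, ρ = 3936 kg/m³
  alloy steel: σ_y = 681.0 MPa, ρ = 7830 kg/m³
  alumina ceramic: M = 12.9×10⁻³
  alloy steel: M = 9.89×10⁻³
Alumina ceramic ranks first.

alumina ceramic, M = 12.9×10⁻³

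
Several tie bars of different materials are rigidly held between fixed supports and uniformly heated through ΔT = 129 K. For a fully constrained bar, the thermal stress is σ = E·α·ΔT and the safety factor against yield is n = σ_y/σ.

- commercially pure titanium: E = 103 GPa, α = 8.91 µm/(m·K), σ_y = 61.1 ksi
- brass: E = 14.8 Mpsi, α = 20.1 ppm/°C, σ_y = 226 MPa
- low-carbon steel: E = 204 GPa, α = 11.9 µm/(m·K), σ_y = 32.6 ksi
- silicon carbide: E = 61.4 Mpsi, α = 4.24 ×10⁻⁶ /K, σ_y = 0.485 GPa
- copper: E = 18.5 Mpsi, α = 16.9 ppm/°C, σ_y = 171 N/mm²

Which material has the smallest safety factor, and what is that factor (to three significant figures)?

In consistent units (E in GPa, α in ×10⁻⁶/K, σ_y in MPa):
  commercially pure titanium: E = 103.0, α = 8.91, σ_y = 421.3 → σ = 118 MPa, n = 3.56
  brass: E = 102.0, α = 20.1, σ_y = 226.0 → σ = 265 MPa, n = 0.854
  low-carbon steel: E = 204.0, α = 11.9, σ_y = 224.8 → σ = 313 MPa, n = 0.718
  silicon carbide: E = 423.3, α = 4.24, σ_y = 485.0 → σ = 232 MPa, n = 2.09
  copper: E = 127.6, α = 16.9, σ_y = 171.0 → σ = 278 MPa, n = 0.615
Copper has the lowest safety factor, n = 0.615.

copper, n = 0.615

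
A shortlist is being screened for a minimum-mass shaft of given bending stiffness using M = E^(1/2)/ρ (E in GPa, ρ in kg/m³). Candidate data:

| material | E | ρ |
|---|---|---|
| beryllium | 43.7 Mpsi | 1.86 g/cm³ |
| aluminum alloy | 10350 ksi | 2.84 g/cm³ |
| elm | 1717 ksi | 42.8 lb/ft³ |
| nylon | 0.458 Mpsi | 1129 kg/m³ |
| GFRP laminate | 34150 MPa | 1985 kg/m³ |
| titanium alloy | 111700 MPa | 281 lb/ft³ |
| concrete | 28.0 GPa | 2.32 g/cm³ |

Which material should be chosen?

beryllium

In SI units:
  beryllium: E = 301.3 GPa, ρ = 1860 kg/m³
  aluminum alloy: E = 71.36 GPa, ρ = 2840 kg/m³
  elm: E = 11.84 GPa, ρ = 685.6 kg/m³
  nylon: E = 3.158 GPa, ρ = 1129 kg/m³
  GFRP laminate: E = 34.15 GPa, ρ = 1985 kg/m³
  titanium alloy: E = 111.7 GPa, ρ = 4501 kg/m³
  concrete: E = 28.00 GPa, ρ = 2320 kg/m³
  beryllium: M = 9.33×10⁻³
  elm: M = 5.02×10⁻³
  aluminum alloy: M = 2.97×10⁻³
  GFRP laminate: M = 2.94×10⁻³
  titanium alloy: M = 2.35×10⁻³
  concrete: M = 2.28×10⁻³
  nylon: M = 1.57×10⁻³
Beryllium ranks first.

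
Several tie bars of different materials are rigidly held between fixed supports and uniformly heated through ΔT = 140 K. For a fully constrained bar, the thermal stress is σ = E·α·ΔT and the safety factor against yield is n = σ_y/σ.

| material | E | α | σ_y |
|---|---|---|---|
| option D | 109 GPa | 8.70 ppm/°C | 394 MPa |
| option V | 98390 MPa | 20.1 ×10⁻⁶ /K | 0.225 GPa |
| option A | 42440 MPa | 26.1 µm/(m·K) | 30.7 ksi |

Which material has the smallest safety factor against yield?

Converting E to GPa, α to ×10⁻⁶/K, σ_y to MPa, then σ and n for each:
  option D: E = 109.0, α = 8.70, σ_y = 394.0 → σ = 133 MPa, n = 2.97
  option V: E = 98.39, α = 20.1, σ_y = 225.0 → σ = 277 MPa, n = 0.813
  option A: E = 42.44, α = 26.1, σ_y = 211.7 → σ = 155 MPa, n = 1.36
The minimum is option V at n = 0.813.

option V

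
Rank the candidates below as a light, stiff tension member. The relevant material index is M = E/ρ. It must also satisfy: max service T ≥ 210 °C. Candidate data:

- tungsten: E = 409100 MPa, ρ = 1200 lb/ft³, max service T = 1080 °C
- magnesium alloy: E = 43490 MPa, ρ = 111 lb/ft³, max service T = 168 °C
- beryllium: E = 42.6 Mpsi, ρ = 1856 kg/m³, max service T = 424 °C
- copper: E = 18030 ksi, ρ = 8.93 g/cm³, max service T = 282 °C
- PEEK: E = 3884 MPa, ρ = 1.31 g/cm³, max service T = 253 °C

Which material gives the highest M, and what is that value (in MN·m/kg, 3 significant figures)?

Screen on constraints: max service T ≥ 210 °C. Survivors: tungsten, beryllium, copper, PEEK.
Normalizing units and computing the index:
  tungsten: E = 409.1 GPa, ρ = 19220 kg/m³
  beryllium: E = 293.7 GPa, ρ = 1856 kg/m³
  copper: E = 124.3 GPa, ρ = 8930 kg/m³
  PEEK: E = 3.884 GPa, ρ = 1310 kg/m³
  beryllium: M = 158 MN·m/kg
  tungsten: M = 21.3 MN·m/kg
  copper: M = 13.9 MN·m/kg
  PEEK: M = 2.96 MN·m/kg
Beryllium has the largest M.

beryllium, M = 158 MN·m/kg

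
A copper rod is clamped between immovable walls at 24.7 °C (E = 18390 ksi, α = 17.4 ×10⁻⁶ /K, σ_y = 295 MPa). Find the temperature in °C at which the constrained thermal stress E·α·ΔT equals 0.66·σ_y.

113 °C

E = 18390 ksi = 126.8 GPa.
E·α·ΔT = 194.7 MPa ⇒ ΔT = 194.7 / (126.8×10³ × 17.4×10⁻⁶) = 88.25 K.
T = 24.7 + 88.25 = 113.0 °C.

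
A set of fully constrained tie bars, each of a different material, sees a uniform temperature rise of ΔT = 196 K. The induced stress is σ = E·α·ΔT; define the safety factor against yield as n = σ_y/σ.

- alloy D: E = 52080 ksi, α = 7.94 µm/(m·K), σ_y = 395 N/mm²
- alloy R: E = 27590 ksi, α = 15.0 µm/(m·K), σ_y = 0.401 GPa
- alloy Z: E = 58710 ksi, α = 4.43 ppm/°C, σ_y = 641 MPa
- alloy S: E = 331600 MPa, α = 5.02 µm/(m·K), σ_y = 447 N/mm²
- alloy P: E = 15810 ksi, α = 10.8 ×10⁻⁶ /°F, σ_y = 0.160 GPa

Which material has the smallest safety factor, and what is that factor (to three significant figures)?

alloy P, n = 0.385

Converting E to GPa, α to ×10⁻⁶/K, σ_y to MPa, then σ and n for each:
  alloy D: E = 359.1, α = 7.94, σ_y = 395.0 → σ = 559 MPa, n = 0.707
  alloy R: E = 190.2, α = 15.0, σ_y = 401.0 → σ = 559 MPa, n = 0.717
  alloy Z: E = 404.8, α = 4.43, σ_y = 641.0 → σ = 351 MPa, n = 1.82
  alloy S: E = 331.6, α = 5.02, σ_y = 447.0 → σ = 326 MPa, n = 1.37
  alloy P: E = 109.0, α = 19.4, σ_y = 160.0 → σ = 415 MPa, n = 0.385
The minimum is alloy P at n = 0.385.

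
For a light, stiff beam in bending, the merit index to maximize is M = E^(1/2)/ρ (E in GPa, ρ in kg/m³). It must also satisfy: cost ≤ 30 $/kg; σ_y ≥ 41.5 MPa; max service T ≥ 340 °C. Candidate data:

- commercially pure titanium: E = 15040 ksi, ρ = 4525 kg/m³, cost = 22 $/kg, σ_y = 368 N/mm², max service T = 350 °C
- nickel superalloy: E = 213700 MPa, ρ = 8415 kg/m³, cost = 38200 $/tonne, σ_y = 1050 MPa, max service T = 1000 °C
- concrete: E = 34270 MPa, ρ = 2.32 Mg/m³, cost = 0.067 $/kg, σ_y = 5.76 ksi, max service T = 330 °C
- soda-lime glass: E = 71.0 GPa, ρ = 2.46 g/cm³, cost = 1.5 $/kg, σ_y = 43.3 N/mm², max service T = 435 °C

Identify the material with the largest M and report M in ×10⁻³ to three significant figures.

Screen on constraints: cost ≤ 30 $/kg; σ_y ≥ 41.5 MPa; max service T ≥ 340 °C. Survivors: commercially pure titanium, soda-lime glass.
Normalizing units and computing the index:
  commercially pure titanium: E = 103.7 GPa, ρ = 4525 kg/m³
  soda-lime glass: E = 71.00 GPa, ρ = 2460 kg/m³
  soda-lime glass: M = 3.43×10⁻³
  commercially pure titanium: M = 2.25×10⁻³
The maximum is for soda-lime glass.

soda-lime glass, M = 3.43×10⁻³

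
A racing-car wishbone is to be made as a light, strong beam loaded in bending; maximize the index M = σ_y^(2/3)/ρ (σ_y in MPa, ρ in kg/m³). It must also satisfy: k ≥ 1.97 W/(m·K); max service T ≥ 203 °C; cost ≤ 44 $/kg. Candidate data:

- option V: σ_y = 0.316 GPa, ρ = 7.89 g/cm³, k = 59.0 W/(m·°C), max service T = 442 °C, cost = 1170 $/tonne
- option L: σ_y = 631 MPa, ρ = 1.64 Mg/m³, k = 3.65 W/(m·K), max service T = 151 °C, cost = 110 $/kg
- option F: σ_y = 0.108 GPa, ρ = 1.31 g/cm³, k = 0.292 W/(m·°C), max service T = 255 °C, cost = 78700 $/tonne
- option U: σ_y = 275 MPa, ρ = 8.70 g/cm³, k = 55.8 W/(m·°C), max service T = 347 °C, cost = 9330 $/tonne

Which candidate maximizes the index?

Screen on constraints: k ≥ 1.97 W/(m·K); max service T ≥ 203 °C; cost ≤ 44 $/kg. Survivors: option V, option U.
In SI units:
  option V: σ_y = 316.0 MPa, ρ = 7890 kg/m³
  option U: σ_y = 275.0 MPa, ρ = 8700 kg/m³
  option V: M = 5.88×10⁻³
  option U: M = 4.86×10⁻³
Highest index: option V.

option V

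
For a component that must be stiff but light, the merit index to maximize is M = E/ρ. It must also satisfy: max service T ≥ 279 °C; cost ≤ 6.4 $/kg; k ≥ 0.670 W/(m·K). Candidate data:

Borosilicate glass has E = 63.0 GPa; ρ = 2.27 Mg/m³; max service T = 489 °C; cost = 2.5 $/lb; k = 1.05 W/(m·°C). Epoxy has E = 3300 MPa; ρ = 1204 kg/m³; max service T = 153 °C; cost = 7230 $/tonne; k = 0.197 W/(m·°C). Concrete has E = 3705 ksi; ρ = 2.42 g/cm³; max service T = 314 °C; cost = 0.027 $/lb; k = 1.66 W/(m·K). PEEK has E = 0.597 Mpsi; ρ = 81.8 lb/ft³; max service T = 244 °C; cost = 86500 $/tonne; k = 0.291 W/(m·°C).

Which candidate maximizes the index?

borosilicate glass

Screen on constraints: max service T ≥ 279 °C; cost ≤ 6.4 $/kg; k ≥ 0.670 W/(m·K). Survivors: borosilicate glass, concrete.
Normalizing units and computing the index:
  borosilicate glass: E = 63.00 GPa, ρ = 2270 kg/m³
  concrete: E = 25.55 GPa, ρ = 2420 kg/m³
  borosilicate glass: M = 27.8 MN·m/kg
  concrete: M = 10.6 MN·m/kg
Borosilicate glass has the largest M.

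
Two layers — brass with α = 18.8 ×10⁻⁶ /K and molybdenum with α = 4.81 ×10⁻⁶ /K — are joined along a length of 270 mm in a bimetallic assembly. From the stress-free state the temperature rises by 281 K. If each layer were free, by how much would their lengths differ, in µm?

Δα = |18.8 − 4.81|×10⁻⁶/K = 14.0×10⁻⁶/K.
ΔL_mismatch = Δα·L·ΔT = 14.0×10⁻⁶ × 270.0 mm × 281.0 K = 1060 µm.

1060 µm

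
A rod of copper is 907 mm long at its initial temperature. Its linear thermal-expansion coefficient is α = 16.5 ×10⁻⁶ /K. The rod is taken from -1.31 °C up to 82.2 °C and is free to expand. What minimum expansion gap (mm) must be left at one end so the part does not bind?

1.25 mm

ΔT = 82.2 − (-1.31) = 83.51 K.
ΔL = α·L₀·ΔT = 16.5×10⁻⁶ × 907 mm × 83.51 K = 1.25 mm.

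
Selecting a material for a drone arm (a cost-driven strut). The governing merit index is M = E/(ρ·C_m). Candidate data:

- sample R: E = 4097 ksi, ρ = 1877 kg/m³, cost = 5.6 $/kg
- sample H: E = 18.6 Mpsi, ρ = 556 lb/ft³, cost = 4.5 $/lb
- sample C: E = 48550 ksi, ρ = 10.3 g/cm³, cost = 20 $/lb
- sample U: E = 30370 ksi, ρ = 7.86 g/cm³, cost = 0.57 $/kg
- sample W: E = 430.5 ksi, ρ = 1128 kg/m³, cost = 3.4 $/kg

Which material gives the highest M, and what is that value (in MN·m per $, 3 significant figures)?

sample U, M = 46.7 MN·m per $

After converting to SI:
  sample R: E = 28.25 GPa, ρ = 1877 kg/m³, cost = 5.600 $/kg
  sample H: E = 128.2 GPa, ρ = 8906 kg/m³, cost = 9.921 $/kg
  sample C: E = 334.7 GPa, ρ = 10300 kg/m³, cost = 44.09 $/kg
  sample U: E = 209.4 GPa, ρ = 7860 kg/m³, cost = 0.5700 $/kg
  sample W: E = 2.968 GPa, ρ = 1128 kg/m³, cost = 3.400 $/kg
  sample U: M = 46.7 MN·m per $
  sample R: M = 2.69 MN·m per $
  sample H: M = 1.45 MN·m per $
  sample W: M = 0.774 MN·m per $
  sample C: M = 0.737 MN·m per $
Sample U ranks first.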